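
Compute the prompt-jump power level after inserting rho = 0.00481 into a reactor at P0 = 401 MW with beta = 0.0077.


P1/P0 = beta / (beta - rho)
P1/P0 = 0.0077 / (0.0077 - 0.00481) = 2.664360
P1 = 401 * 2.664360 = 1068.4 MW

1068.4


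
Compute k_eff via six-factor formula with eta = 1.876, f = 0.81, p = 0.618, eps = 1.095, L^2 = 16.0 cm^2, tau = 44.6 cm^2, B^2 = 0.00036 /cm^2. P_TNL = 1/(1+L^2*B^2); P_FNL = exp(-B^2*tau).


k_inf = eta*f*p*eps = 1.876*0.81*0.618*1.095 = 1.028301
P_TNL = 1/(1 + L^2*B^2) = 1/(1 + 16.0*0.00036) = 0.9942730
P_FNL = exp(-B^2*tau) = exp(-0.00036*44.6) = 0.9840722
k_eff = k_inf * P_TNL * P_FNL = 1.028301 * 0.9942730 * 0.9840722
k_eff = 1.0061

1.0061


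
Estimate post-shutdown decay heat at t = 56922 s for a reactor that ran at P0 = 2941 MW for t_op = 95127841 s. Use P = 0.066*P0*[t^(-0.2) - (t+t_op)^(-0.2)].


P/P0 = 0.066 * [t^(-0.2) - (t + t_op)^(-0.2)]
P/P0 = 0.066 * [56922^(-0.2) - (56922 + 95127841)^(-0.2)]
P/P0 = 0.066 * [0.1119293 - 0.02536802] = 0.005713044
P = 2941 * 0.005713044 = 16.802 MW

16.802


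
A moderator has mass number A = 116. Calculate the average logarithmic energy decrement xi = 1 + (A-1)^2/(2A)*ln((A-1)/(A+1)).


xi = 1 + (A-1)^2/(2A) * ln((A-1)/(A+1))
xi = 1 + (116-1)^2/(2*116) * ln((116-1)/(116 +1))
xi = 0.017143

0.017143


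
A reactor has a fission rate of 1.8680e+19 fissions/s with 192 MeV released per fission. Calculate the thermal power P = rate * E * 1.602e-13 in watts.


P = fission_rate * E_MeV * 1.602e-13
P = 1.8680e+19 * 192 * 1.602e-13
P = 5.7457e+08 W

5.7457e+08


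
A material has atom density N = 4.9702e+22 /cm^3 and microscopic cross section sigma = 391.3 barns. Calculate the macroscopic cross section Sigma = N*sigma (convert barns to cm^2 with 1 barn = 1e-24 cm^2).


Sigma = N * sigma_barns * 1e-24
Sigma = 4.9702e+22 * 391.3 * 1e-24
Sigma = 19.448 /cm

19.448


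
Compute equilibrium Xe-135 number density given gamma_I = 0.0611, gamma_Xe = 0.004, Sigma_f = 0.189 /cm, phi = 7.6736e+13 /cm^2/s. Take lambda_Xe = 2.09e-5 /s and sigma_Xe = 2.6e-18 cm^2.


Xe_eq = (gamma_I + gamma_Xe) * Sigma_f * phi / (lambda_Xe + sigma_Xe * phi)
Numerator = (0.0611 + 0.004) * 0.189 * 7.6736e+13 = 9.441521e+11
Denominator = 2.09e-5 + 2.6e-18 * 7.6736e+13 = 2.204136e-04
Xe_eq = 9.441521e+11 / 2.204136e-04 = 4.2835e+15 /cm^3

4.2835e+15


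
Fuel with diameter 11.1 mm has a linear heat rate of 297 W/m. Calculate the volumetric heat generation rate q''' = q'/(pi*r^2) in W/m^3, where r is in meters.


r = D / 2 / 1000 = 11.1 / 2 / 1000 = 0.00555 m
q''' = q' / (pi * r^2)
q''' = 297 / (pi * 0.00555^2)
q''' = 3.0692e+06 W/m^3

3.0692e+06


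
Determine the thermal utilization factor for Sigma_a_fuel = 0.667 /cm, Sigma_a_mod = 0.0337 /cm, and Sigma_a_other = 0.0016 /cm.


f = Sigma_a_fuel / (Sigma_a_fuel + Sigma_a_mod + Sigma_a_other)
f = 0.667 / (0.667 + 0.0337 + 0.0016)
f = 0.94974

0.94974


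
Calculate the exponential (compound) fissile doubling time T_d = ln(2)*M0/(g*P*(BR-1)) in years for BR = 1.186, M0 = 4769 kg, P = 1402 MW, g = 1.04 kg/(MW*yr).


Breeding gain G = BR - 1 = 1.186 - 1 = 0.186
Fissile production rate = g * P * G = 1.04 * 1402 * 0.186 = 271.20288 kg/yr
T_d = ln(2) * M0 / (g * P * G)
T_d = ln(2) * 4769 / 271.20288 = 12.189 yr

12.189


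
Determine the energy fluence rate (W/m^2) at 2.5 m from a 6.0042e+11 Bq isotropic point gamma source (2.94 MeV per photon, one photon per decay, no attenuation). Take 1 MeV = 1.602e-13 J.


psi = A * E * 1.602e-13 / (4*pi*r^2)
psi = 6.0042e+11 * 2.94 * 1.602e-13 / (4*pi*2.5^2)
psi = 0.0036006 W/m^2

0.0036006


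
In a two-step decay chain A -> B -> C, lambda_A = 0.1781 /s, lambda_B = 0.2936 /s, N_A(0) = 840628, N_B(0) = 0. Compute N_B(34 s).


N_B(t) = lambda_A * N_A0 / (lambda_B - lambda_A) * [exp(-lambda_A*t) - exp(-lambda_B*t)]
exp(-0.1781*34) = 0.002345164; exp(-0.2936*34) = 4.620604e-05
N_B = 0.1781 * 840628 / (0.2936 - 0.1781) * (0.002345164 - 4.620604e-05)
N_B = 2980.0

2980.0


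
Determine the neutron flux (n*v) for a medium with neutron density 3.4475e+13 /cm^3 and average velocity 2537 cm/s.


phi = n * v
phi = 3.4475e+13 * 2537
phi = 8.7463e+16 /cm^2/s

8.7463e+16


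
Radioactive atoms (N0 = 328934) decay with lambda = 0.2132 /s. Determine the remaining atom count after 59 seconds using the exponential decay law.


N = N0 * exp(-lambda * t)
N = 328934 * exp(-0.2132 * 59)
N = 1.1329

1.1329


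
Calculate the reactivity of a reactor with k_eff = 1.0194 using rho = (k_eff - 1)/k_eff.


rho = (k_eff - 1) / k_eff
rho = (1.0194 - 1) / 1.0194
rho = 0.019031

0.019031


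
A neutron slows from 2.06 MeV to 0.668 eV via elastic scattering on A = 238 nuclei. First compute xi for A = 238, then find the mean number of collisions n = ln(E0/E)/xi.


xi = 1 + (A-1)^2/(2A)*ln((A-1)/(A+1)) = 0.008379872 (for A = 238)
n = ln(E0/E) / xi
n = ln(2.06e6 / 0.668) / 0.008379872
n = ln(3.083832e+06) / 0.008379872 = 1783.0

1783.0


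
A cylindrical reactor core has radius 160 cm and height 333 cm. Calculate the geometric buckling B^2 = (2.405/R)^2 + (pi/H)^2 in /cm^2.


B^2 = (2.405/R)^2 + (pi/H)^2
B^2 = (2.405/160)^2 + (pi/333)^2
B^2 = 3.1494e-04 /cm^2

3.1494e-04


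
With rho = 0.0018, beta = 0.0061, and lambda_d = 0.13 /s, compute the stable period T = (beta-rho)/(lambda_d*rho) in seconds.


T = (beta - rho) / (lambda_d * rho)
T = (0.0061 - 0.0018) / (0.13 * 0.0018)
T = 18.376 s

18.376


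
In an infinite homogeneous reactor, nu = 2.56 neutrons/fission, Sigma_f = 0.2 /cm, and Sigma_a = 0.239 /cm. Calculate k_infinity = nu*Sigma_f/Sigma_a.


k_inf = nu * Sigma_f / Sigma_a
k_inf = 2.56 * 0.2 / 0.239
k_inf = 2.1423

2.1423


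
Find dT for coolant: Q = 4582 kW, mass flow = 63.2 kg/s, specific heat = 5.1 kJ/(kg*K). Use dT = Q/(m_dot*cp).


dT = Q / (m_dot * cp)
dT = 4582 / (63.2 * 5.1)
dT = 14.216 C

14.216


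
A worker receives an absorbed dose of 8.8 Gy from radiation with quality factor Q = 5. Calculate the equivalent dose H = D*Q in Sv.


H = D * Q
H = 8.8 * 5
H = 44.000 Sv

44.000


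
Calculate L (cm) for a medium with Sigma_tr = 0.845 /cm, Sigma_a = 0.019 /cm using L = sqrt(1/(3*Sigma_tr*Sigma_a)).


D = 1 / (3 * Sigma_tr) = 1 / (3 * 0.845) = 0.3944773 cm
L = sqrt(D / Sigma_a)
L = sqrt(0.3944773 / 0.019)
L = 4.5565 cm

4.5565


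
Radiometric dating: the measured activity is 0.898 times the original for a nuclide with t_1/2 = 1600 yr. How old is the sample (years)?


lambda = ln(2) / t_half = ln(2) / 1600 = 4.332170e-04 /yr
t = -ln(A/A0) / lambda
t = -ln(0.898) / 4.332170e-04
t = 248.34 yr

248.34


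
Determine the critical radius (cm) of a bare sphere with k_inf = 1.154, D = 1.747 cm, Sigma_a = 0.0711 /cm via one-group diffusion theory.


L^2 = D / Sigma_a = 1.747 / 0.0711 = 24.57103 cm^2
B_m^2 = (k_inf - 1) / L^2 = (1.154 - 1) / 24.57103 = 0.006267544 /cm^2
For a bare sphere: B_g = pi/R, so R_c = pi / sqrt(B_m^2)
R_c = pi / sqrt(0.006267544) = 39.683 cm

39.683


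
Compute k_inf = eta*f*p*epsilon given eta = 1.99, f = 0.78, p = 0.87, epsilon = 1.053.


k_inf = eta * f * p * epsilon
k_inf = 1.99 * 0.78 * 0.87 * 1.053
k_inf = 1.4220

1.4220


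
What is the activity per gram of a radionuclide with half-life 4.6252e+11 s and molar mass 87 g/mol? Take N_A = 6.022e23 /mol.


lambda = ln(2) / t_half = ln(2) / 4.6252e+11 = 1.498632e-12 /s
SA = lambda * N_A / M
SA = 1.498632e-12 * 6.022e23 / 87
SA = 1.0373e+10 Bq/g

1.0373e+10


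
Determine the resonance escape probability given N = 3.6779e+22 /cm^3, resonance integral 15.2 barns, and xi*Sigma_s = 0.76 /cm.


p = exp(-N * I * 1e-24 / (xi*Sigma_s))
p = exp(-3.6779e+22 * 15.2 * 1e-24 / 0.76)
p = 0.47923

0.47923


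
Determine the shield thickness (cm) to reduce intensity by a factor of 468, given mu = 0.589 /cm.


x = ln(factor) / mu
x = ln(468) / 0.589
x = 10.439 cm

10.439


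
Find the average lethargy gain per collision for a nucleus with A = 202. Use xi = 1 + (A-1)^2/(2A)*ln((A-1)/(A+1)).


xi = 1 + (A-1)^2/(2A) * ln((A-1)/(A+1))
xi = 1 + (202-1)^2/(2*202) * ln((202-1)/(202 +1))
xi = 0.0098684

0.0098684


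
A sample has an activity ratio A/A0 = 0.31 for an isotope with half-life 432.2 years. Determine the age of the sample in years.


lambda = ln(2) / t_half = ln(2) / 432.2 = 0.001603765 /yr
t = -ln(A/A0) / lambda
t = -ln(0.31) / 0.001603765
t = 730.27 yr

730.27


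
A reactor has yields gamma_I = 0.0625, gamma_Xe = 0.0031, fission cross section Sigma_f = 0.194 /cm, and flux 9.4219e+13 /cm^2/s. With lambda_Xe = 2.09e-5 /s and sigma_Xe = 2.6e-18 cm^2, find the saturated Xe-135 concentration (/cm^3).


Xe_eq = (gamma_I + gamma_Xe) * Sigma_f * phi / (lambda_Xe + sigma_Xe * phi)
Numerator = (0.0625 + 0.0031) * 0.194 * 9.4219e+13 = 1.199069e+12
Denominator = 2.09e-5 + 2.6e-18 * 9.4219e+13 = 2.658694e-04
Xe_eq = 1.199069e+12 / 2.658694e-04 = 4.5100e+15 /cm^3

4.5100e+15


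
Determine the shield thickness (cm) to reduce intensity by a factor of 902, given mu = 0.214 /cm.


x = ln(factor) / mu
x = ln(902) / 0.214
x = 31.797 cm

31.797


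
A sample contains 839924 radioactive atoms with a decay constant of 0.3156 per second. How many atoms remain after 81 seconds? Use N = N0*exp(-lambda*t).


N = N0 * exp(-lambda * t)
N = 839924 * exp(-0.3156 * 81)
N = 6.6391e-06

6.6391e-06


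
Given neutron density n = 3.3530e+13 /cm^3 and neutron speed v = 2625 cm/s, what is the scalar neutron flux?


phi = n * v
phi = 3.3530e+13 * 2625
phi = 8.8016e+16 /cm^2/s

8.8016e+16


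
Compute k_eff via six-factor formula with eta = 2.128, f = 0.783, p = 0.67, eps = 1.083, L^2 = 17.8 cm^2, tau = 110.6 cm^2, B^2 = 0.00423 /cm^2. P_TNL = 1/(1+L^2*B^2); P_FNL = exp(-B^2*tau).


k_inf = eta*f*p*eps = 2.128*0.783*0.67*1.083 = 1.209029
P_TNL = 1/(1 + L^2*B^2) = 1/(1 + 17.8*0.00423) = 0.9299782
P_FNL = exp(-B^2*tau) = exp(-0.00423*110.6) = 0.6263550
k_eff = k_inf * P_TNL * P_FNL = 1.209029 * 0.9299782 * 0.6263550
k_eff = 0.70426

0.70426


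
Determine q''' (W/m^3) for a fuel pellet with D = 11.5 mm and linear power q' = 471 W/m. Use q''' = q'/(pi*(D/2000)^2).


r = D / 2 / 1000 = 11.5 / 2 / 1000 = 0.00575 m
q''' = q' / (pi * r^2)
q''' = 471 / (pi * 0.00575^2)
q''' = 4.5346e+06 W/m^3

4.5346e+06


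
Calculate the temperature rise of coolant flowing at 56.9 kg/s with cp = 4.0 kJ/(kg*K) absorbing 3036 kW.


dT = Q / (m_dot * cp)
dT = 3036 / (56.9 * 4.0)
dT = 13.339 C

13.339


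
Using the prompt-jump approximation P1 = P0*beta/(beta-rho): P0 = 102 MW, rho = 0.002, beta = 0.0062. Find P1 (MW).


P1/P0 = beta / (beta - rho)
P1/P0 = 0.0062 / (0.0062 - 0.002) = 1.476190
P1 = 102 * 1.476190 = 150.57 MW

150.57


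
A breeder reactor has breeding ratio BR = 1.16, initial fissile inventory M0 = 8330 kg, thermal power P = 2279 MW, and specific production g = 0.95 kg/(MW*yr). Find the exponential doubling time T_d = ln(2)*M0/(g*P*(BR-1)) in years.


Breeding gain G = BR - 1 = 1.16 - 1 = 0.16
Fissile production rate = g * P * G = 0.95 * 2279 * 0.16 = 346.408 kg/yr
T_d = ln(2) * M0 / (g * P * G)
T_d = ln(2) * 8330 / 346.408 = 16.668 yr

16.668


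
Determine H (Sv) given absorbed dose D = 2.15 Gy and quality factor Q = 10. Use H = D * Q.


H = D * Q
H = 2.15 * 10
H = 21.500 Sv

21.500


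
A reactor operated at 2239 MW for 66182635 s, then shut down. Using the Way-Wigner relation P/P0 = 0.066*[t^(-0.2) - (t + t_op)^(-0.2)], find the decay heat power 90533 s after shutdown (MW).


P/P0 = 0.066 * [t^(-0.2) - (t + t_op)^(-0.2)]
P/P0 = 0.066 * [90533^(-0.2) - (90533 + 66182635)^(-0.2)]
P/P0 = 0.066 * [0.1020090 - 0.02727297] = 0.004932578
P = 2239 * 0.004932578 = 11.044 MW

11.044


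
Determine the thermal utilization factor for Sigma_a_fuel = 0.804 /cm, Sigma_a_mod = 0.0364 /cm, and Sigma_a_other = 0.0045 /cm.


f = Sigma_a_fuel / (Sigma_a_fuel + Sigma_a_mod + Sigma_a_other)
f = 0.804 / (0.804 + 0.0364 + 0.0045)
f = 0.95159

0.95159


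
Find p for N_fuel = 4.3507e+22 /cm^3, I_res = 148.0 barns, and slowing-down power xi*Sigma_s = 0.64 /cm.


p = exp(-N * I * 1e-24 / (xi*Sigma_s))
p = exp(-4.3507e+22 * 148.0 * 1e-24 / 0.64)
p = 4.2714e-05

4.2714e-05


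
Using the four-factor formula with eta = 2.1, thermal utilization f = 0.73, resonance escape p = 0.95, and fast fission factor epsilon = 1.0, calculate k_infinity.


k_inf = eta * f * p * epsilon
k_inf = 2.1 * 0.73 * 0.95 * 1.0
k_inf = 1.4563

1.4563


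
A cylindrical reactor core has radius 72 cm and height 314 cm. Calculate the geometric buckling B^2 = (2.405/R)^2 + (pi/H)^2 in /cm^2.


B^2 = (2.405/R)^2 + (pi/H)^2
B^2 = (2.405/72)^2 + (pi/314)^2
B^2 = 0.0012158 /cm^2

0.0012158


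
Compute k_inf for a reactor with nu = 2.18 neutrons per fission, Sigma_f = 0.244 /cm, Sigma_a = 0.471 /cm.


k_inf = nu * Sigma_f / Sigma_a
k_inf = 2.18 * 0.244 / 0.471
k_inf = 1.1293

1.1293


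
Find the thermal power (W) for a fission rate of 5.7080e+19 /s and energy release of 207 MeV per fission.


P = fission_rate * E_MeV * 1.602e-13
P = 5.7080e+19 * 207 * 1.602e-13
P = 1.8929e+09 W

1.8929e+09


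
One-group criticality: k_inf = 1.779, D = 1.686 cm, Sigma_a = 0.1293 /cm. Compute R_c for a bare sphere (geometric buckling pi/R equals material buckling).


L^2 = D / Sigma_a = 1.686 / 0.1293 = 13.03944 cm^2
B_m^2 = (k_inf - 1) / L^2 = (1.779 - 1) / 13.03944 = 0.05974183 /cm^2
For a bare sphere: B_g = pi/R, so R_c = pi / sqrt(B_m^2)
R_c = pi / sqrt(0.05974183) = 12.853 cm

12.853


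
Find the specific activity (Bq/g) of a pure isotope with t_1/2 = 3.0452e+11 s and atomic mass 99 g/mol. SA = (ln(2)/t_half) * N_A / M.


lambda = ln(2) / t_half = ln(2) / 3.0452e+11 = 2.276196e-12 /s
SA = lambda * N_A / M
SA = 2.276196e-12 * 6.022e23 / 99
SA = 1.3846e+10 Bq/g

1.3846e+10


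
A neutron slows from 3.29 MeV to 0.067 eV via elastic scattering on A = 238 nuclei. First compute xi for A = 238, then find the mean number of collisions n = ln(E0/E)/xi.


xi = 1 + (A-1)^2/(2A)*ln((A-1)/(A+1)) = 0.008379872 (for A = 238)
n = ln(E0/E) / xi
n = ln(3.29e6 / 0.067) / 0.008379872
n = ln(4.910448e+07) / 0.008379872 = 2113.3

2113.3


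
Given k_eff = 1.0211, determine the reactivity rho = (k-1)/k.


rho = (k_eff - 1) / k_eff
rho = (1.0211 - 1) / 1.0211
rho = 0.020664

0.020664


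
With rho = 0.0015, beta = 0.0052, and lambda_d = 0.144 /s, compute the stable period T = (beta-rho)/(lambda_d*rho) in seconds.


T = (beta - rho) / (lambda_d * rho)
T = (0.0052 - 0.0015) / (0.144 * 0.0015)
T = 17.130 s

17.130


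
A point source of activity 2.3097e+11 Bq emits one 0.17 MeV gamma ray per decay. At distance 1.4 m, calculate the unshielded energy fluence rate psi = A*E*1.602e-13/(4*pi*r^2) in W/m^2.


psi = A * E * 1.602e-13 / (4*pi*r^2)
psi = 2.3097e+11 * 0.17 * 1.602e-13 / (4*pi*1.4^2)
psi = 2.5539e-04 W/m^2

2.5539e-04


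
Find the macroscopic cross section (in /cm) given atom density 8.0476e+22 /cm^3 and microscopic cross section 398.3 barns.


Sigma = N * sigma_barns * 1e-24
Sigma = 8.0476e+22 * 398.3 * 1e-24
Sigma = 32.054 /cm

32.054


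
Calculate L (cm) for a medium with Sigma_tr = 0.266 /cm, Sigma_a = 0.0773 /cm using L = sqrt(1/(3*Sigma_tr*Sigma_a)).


D = 1 / (3 * Sigma_tr) = 1 / (3 * 0.266) = 1.253133 cm
L = sqrt(D / Sigma_a)
L = sqrt(1.253133 / 0.0773)
L = 4.0263 cm

4.0263


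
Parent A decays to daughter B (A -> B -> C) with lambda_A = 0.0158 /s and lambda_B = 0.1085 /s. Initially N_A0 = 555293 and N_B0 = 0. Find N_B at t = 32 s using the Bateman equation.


N_B(t) = lambda_A * N_A0 / (lambda_B - lambda_A) * [exp(-lambda_A*t) - exp(-lambda_B*t)]
exp(-0.0158*32) = 0.6031436; exp(-0.1085*32) = 0.03105486
N_B = 0.0158 * 555293 / (0.1085 - 0.0158) * (0.6031436 - 0.03105486)
N_B = 54146

54146


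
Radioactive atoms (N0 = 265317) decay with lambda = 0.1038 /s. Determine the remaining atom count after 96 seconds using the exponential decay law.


N = N0 * exp(-lambda * t)
N = 265317 * exp(-0.1038 * 96)
N = 12.477

12.477


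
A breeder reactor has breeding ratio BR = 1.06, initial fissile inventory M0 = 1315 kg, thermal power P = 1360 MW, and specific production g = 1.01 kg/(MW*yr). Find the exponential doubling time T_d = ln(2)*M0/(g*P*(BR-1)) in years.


Breeding gain G = BR - 1 = 1.06 - 1 = 0.06
Fissile production rate = g * P * G = 1.01 * 1360 * 0.06 = 82.416 kg/yr
T_d = ln(2) * M0 / (g * P * G)
T_d = ln(2) * 1315 / 82.416 = 11.060 yr

11.060


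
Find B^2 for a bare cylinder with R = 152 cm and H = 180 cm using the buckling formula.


B^2 = (2.405/R)^2 + (pi/H)^2
B^2 = (2.405/152)^2 + (pi/180)^2
B^2 = 5.5496e-04 /cm^2

5.5496e-04


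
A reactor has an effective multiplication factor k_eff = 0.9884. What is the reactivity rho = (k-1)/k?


rho = (k_eff - 1) / k_eff
rho = (0.9884 - 1) / 0.9884
rho = -0.011736

-0.011736


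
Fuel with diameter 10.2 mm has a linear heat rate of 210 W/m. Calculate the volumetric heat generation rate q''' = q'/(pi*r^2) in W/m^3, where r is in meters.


r = D / 2 / 1000 = 10.2 / 2 / 1000 = 0.0051 m
q''' = q' / (pi * r^2)
q''' = 210 / (pi * 0.0051^2)
q''' = 2.5700e+06 W/m^3

2.5700e+06


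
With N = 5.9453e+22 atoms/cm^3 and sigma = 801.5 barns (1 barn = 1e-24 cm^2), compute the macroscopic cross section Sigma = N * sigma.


Sigma = N * sigma_barns * 1e-24
Sigma = 5.9453e+22 * 801.5 * 1e-24
Sigma = 47.652 /cm

47.652


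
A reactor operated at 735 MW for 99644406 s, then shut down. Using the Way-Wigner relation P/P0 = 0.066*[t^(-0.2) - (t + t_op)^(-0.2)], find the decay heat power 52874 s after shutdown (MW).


P/P0 = 0.066 * [t^(-0.2) - (t + t_op)^(-0.2)]
P/P0 = 0.066 * [52874^(-0.2) - (52874 + 99644406)^(-0.2)]
P/P0 = 0.066 * [0.1135930 - 0.02513410] = 0.005838287
P = 735 * 0.005838287 = 4.2911 MW

4.2911


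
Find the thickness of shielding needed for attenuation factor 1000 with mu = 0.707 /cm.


x = ln(factor) / mu
x = ln(1000) / 0.707
x = 9.7705 cm

9.7705


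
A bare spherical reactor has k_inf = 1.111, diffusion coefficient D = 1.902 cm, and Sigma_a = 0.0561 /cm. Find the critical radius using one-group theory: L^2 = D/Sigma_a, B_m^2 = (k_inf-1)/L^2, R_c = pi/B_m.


L^2 = D / Sigma_a = 1.902 / 0.0561 = 33.90374 cm^2
B_m^2 = (k_inf - 1) / L^2 = (1.111 - 1) / 33.90374 = 0.003273975 /cm^2
For a bare sphere: B_g = pi/R, so R_c = pi / sqrt(B_m^2)
R_c = pi / sqrt(0.003273975) = 54.905 cm

54.905


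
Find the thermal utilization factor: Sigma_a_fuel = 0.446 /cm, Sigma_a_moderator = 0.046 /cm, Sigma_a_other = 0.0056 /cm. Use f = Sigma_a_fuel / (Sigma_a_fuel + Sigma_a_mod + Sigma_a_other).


f = Sigma_a_fuel / (Sigma_a_fuel + Sigma_a_mod + Sigma_a_other)
f = 0.446 / (0.446 + 0.046 + 0.0056)
f = 0.89630

0.89630


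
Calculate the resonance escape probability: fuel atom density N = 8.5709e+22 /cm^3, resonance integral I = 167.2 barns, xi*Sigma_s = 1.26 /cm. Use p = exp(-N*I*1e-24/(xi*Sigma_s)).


p = exp(-N * I * 1e-24 / (xi*Sigma_s))
p = exp(-8.5709e+22 * 167.2 * 1e-24 / 1.26)
p = 1.1497e-05

1.1497e-05


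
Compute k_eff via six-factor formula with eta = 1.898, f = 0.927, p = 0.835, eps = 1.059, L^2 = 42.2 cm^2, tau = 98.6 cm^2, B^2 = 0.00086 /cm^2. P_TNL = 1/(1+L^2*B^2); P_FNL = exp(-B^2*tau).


k_inf = eta*f*p*eps = 1.898*0.927*0.835*1.059 = 1.555817
P_TNL = 1/(1 + L^2*B^2) = 1/(1 + 42.2*0.00086) = 0.9649790
P_FNL = exp(-B^2*tau) = exp(-0.00086*98.6) = 0.9186997
k_eff = k_inf * P_TNL * P_FNL = 1.555817 * 0.9649790 * 0.9186997
k_eff = 1.3793

1.3793


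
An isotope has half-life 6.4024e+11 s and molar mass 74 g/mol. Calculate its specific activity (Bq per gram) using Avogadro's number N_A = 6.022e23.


lambda = ln(2) / t_half = ln(2) / 6.4024e+11 = 1.082636e-12 /s
SA = lambda * N_A / M
SA = 1.082636e-12 * 6.022e23 / 74
SA = 8.8103e+09 Bq/g

8.8103e+09


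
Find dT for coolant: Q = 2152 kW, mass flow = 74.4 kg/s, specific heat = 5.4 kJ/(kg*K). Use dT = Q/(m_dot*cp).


dT = Q / (m_dot * cp)
dT = 2152 / (74.4 * 5.4)
dT = 5.3564 C

5.3564


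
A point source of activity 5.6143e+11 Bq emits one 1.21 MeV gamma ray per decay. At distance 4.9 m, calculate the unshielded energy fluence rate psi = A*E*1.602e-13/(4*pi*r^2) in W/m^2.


psi = A * E * 1.602e-13 / (4*pi*r^2)
psi = 5.6143e+11 * 1.21 * 1.602e-13 / (4*pi*4.9^2)
psi = 3.6070e-04 W/m^2

3.6070e-04


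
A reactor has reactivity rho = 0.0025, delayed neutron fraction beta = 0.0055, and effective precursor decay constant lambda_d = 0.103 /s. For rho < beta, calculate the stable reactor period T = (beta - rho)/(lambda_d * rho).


T = (beta - rho) / (lambda_d * rho)
T = (0.0055 - 0.0025) / (0.103 * 0.0025)
T = 11.650 s

11.650


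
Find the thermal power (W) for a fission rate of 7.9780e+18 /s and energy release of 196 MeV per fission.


P = fission_rate * E_MeV * 1.602e-13
P = 7.9780e+18 * 196 * 1.602e-13
P = 2.5050e+08 W

2.5050e+08


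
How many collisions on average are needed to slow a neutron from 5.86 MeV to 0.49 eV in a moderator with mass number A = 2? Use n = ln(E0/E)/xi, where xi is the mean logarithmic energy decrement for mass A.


xi = 1 + (A-1)^2/(2A)*ln((A-1)/(A+1)) = 0.7253469 (for A = 2)
n = ln(E0/E) / xi
n = ln(5.86e6 / 0.49) / 0.7253469
n = ln(1.195918e+07) / 0.7253469 = 22.468

22.468


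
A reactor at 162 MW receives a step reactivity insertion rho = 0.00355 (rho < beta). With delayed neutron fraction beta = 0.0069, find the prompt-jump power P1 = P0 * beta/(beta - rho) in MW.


P1/P0 = beta / (beta - rho)
P1/P0 = 0.0069 / (0.0069 - 0.00355) = 2.059701
P1 = 162 * 2.059701 = 333.67 MW

333.67


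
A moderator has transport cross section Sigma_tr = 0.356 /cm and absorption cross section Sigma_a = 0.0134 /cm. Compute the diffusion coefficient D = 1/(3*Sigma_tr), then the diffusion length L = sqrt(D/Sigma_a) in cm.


D = 1 / (3 * Sigma_tr) = 1 / (3 * 0.356) = 0.9363296 cm
L = sqrt(D / Sigma_a)
L = sqrt(0.9363296 / 0.0134)
L = 8.3591 cm

8.3591


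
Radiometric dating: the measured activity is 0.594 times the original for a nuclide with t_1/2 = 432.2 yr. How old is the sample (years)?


lambda = ln(2) / t_half = ln(2) / 432.2 = 0.001603765 /yr
t = -ln(A/A0) / lambda
t = -ln(0.594) / 0.001603765
t = 324.78 yr

324.78


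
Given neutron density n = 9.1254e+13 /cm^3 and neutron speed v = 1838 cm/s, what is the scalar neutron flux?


phi = n * v
phi = 9.1254e+13 * 1838
phi = 1.6772e+17 /cm^2/s

1.6772e+17


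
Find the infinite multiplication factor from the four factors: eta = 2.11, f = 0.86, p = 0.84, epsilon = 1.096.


k_inf = eta * f * p * epsilon
k_inf = 2.11 * 0.86 * 0.84 * 1.096
k_inf = 1.6706

1.6706


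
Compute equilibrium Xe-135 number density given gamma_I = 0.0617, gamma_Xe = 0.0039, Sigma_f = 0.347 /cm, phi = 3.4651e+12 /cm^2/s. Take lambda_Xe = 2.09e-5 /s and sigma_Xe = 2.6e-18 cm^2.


Xe_eq = (gamma_I + gamma_Xe) * Sigma_f * phi / (lambda_Xe + sigma_Xe * phi)
Numerator = (0.0617 + 0.0039) * 0.347 * 3.4651e+12 = 7.887676e+10
Denominator = 2.09e-5 + 2.6e-18 * 3.4651e+12 = 2.990926e-05
Xe_eq = 7.887676e+10 / 2.990926e-05 = 2.6372e+15 /cm^3

2.6372e+15


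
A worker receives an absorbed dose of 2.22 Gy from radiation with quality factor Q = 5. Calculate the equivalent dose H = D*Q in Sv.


H = D * Q
H = 2.22 * 5
H = 11.100 Sv

11.100


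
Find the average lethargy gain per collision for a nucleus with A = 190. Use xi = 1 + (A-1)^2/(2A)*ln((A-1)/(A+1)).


xi = 1 + (A-1)^2/(2A) * ln((A-1)/(A+1))
xi = 1 + (190-1)^2/(2*190) * ln((190-1)/(190 +1))
xi = 0.010489

0.010489


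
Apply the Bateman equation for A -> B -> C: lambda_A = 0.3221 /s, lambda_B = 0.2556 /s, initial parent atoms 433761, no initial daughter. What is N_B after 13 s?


N_B(t) = lambda_A * N_A0 / (lambda_B - lambda_A) * [exp(-lambda_A*t) - exp(-lambda_B*t)]
exp(-0.3221*13) = 0.01518724; exp(-0.2556*13) = 0.03605175
N_B = 0.3221 * 433761 / (0.2556 - 0.3221) * (0.01518724 - 0.03605175)
N_B = 43836

43836


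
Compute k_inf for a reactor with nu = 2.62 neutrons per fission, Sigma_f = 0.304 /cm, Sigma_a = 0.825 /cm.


k_inf = nu * Sigma_f / Sigma_a
k_inf = 2.62 * 0.304 / 0.825
k_inf = 0.96543

0.96543


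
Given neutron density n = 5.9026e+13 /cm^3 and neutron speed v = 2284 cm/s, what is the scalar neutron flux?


phi = n * v
phi = 5.9026e+13 * 2284
phi = 1.3482e+17 /cm^2/s

1.3482e+17


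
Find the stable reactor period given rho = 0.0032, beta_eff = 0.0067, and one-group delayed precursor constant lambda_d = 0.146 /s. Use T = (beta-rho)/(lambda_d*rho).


T = (beta - rho) / (lambda_d * rho)
T = (0.0067 - 0.0032) / (0.146 * 0.0032)
T = 7.4914 s

7.4914


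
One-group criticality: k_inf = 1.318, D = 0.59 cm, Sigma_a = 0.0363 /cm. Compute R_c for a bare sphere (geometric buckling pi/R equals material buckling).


L^2 = D / Sigma_a = 0.59 / 0.0363 = 16.25344 cm^2
B_m^2 = (k_inf - 1) / L^2 = (1.318 - 1) / 16.25344 = 0.01956509 /cm^2
For a bare sphere: B_g = pi/R, so R_c = pi / sqrt(B_m^2)
R_c = pi / sqrt(0.01956509) = 22.460 cm

22.460


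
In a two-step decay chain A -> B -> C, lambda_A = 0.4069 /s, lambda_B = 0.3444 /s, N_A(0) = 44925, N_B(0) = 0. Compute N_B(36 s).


N_B(t) = lambda_A * N_A0 / (lambda_B - lambda_A) * [exp(-lambda_A*t) - exp(-lambda_B*t)]
exp(-0.4069*36) = 4.347912e-07; exp(-0.3444*36) = 4.125184e-06
N_B = 0.4069 * 44925 / (0.3444 - 0.4069) * (4.347912e-07 - 4.125184e-06)
N_B = 1.0794

1.0794


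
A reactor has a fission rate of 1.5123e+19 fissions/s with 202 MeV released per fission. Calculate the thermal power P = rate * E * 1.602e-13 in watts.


P = fission_rate * E_MeV * 1.602e-13
P = 1.5123e+19 * 202 * 1.602e-13
P = 4.8939e+08 W

4.8939e+08


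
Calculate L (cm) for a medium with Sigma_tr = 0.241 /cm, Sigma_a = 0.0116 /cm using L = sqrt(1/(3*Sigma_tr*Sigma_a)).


D = 1 / (3 * Sigma_tr) = 1 / (3 * 0.241) = 1.383126 cm
L = sqrt(D / Sigma_a)
L = sqrt(1.383126 / 0.0116)
L = 10.919 cm

10.919


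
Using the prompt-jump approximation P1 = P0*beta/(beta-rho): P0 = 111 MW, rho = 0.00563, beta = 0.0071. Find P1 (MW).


P1/P0 = beta / (beta - rho)
P1/P0 = 0.0071 / (0.0071 - 0.00563) = 4.829932
P1 = 111 * 4.829932 = 536.12 MW

536.12


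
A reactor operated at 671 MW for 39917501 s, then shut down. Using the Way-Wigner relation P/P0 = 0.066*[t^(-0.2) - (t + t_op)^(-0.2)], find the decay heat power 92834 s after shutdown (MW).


P/P0 = 0.066 * [t^(-0.2) - (t + t_op)^(-0.2)]
P/P0 = 0.066 * [92834^(-0.2) - (92834 + 39917501)^(-0.2)]
P/P0 = 0.066 * [0.1014983 - 0.03016932] = 0.004707713
P = 671 * 0.004707713 = 3.1589 MW

3.1589


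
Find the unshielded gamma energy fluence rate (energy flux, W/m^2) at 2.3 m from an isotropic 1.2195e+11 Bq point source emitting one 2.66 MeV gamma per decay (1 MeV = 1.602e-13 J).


psi = A * E * 1.602e-13 / (4*pi*r^2)
psi = 1.2195e+11 * 2.66 * 1.602e-13 / (4*pi*2.3^2)
psi = 7.8174e-04 W/m^2

7.8174e-04


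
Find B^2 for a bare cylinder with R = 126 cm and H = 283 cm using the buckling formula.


B^2 = (2.405/R)^2 + (pi/H)^2
B^2 = (2.405/126)^2 + (pi/283)^2
B^2 = 4.8756e-04 /cm^2

4.8756e-04


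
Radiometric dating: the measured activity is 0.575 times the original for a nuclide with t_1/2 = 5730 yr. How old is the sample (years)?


lambda = ln(2) / t_half = ln(2) / 5730 = 1.209681e-04 /yr
t = -ln(A/A0) / lambda
t = -ln(0.575) / 1.209681e-04
t = 4574.6 yr

4574.6


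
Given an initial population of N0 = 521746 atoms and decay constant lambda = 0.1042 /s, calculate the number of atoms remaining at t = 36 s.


N = N0 * exp(-lambda * t)
N = 521746 * exp(-0.1042 * 36)
N = 12256

12256


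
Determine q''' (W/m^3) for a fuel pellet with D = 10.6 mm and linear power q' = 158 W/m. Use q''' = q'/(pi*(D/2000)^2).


r = D / 2 / 1000 = 10.6 / 2 / 1000 = 0.0053 m
q''' = q' / (pi * r^2)
q''' = 158 / (pi * 0.0053^2)
q''' = 1.7904e+06 W/m^3

1.7904e+06


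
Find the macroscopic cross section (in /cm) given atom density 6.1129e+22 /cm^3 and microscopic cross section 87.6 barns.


Sigma = N * sigma_barns * 1e-24
Sigma = 6.1129e+22 * 87.6 * 1e-24
Sigma = 5.3549 /cm

5.3549


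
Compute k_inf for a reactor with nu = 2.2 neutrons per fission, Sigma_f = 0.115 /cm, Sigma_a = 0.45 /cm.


k_inf = nu * Sigma_f / Sigma_a
k_inf = 2.2 * 0.115 / 0.45
k_inf = 0.56222

0.56222


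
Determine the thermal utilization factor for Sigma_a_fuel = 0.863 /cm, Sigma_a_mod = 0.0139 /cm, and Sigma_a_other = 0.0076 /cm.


f = Sigma_a_fuel / (Sigma_a_fuel + Sigma_a_mod + Sigma_a_other)
f = 0.863 / (0.863 + 0.0139 + 0.0076)
f = 0.97569

0.97569


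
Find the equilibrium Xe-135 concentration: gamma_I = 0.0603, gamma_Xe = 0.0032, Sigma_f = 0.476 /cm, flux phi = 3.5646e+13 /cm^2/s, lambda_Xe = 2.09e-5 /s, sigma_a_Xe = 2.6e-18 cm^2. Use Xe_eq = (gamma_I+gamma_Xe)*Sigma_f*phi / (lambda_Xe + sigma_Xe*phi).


Xe_eq = (gamma_I + gamma_Xe) * Sigma_f * phi / (lambda_Xe + sigma_Xe * phi)
Numerator = (0.0603 + 0.0032) * 0.476 * 3.5646e+13 = 1.077436e+12
Denominator = 2.09e-5 + 2.6e-18 * 3.5646e+13 = 1.135796e-04
Xe_eq = 1.077436e+12 / 1.135796e-04 = 9.4862e+15 /cm^3

9.4862e+15


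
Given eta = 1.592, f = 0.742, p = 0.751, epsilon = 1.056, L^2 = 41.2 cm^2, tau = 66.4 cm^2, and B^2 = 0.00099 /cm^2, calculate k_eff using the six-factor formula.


k_inf = eta*f*p*eps = 1.592*0.742*0.751*1.056 = 0.9368085
P_TNL = 1/(1 + L^2*B^2) = 1/(1 + 41.2*0.00099) = 0.9608105
P_FNL = exp(-B^2*tau) = exp(-0.00099*66.4) = 0.9363780
k_eff = k_inf * P_TNL * P_FNL = 0.9368085 * 0.9608105 * 0.9363780
k_eff = 0.84283

0.84283


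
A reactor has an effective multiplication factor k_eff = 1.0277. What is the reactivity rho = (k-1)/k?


rho = (k_eff - 1) / k_eff
rho = (1.0277 - 1) / 1.0277
rho = 0.026953

0.026953


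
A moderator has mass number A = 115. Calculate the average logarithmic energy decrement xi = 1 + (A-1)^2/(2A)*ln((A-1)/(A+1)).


xi = 1 + (A-1)^2/(2A) * ln((A-1)/(A+1))
xi = 1 + (115-1)^2/(2*115) * ln((115-1)/(115 +1))
xi = 0.017291

0.017291


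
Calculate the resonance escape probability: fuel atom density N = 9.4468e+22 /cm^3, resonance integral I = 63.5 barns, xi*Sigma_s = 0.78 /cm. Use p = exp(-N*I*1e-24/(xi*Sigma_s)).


p = exp(-N * I * 1e-24 / (xi*Sigma_s))
p = exp(-9.4468e+22 * 63.5 * 1e-24 / 0.78)
p = 4.5707e-04

4.5707e-04


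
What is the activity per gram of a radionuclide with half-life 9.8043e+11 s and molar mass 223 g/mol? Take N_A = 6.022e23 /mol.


lambda = ln(2) / t_half = ln(2) / 9.8043e+11 = 7.069828e-13 /s
SA = lambda * N_A / M
SA = 7.069828e-13 * 6.022e23 / 223
SA = 1.9092e+09 Bq/g

1.9092e+09


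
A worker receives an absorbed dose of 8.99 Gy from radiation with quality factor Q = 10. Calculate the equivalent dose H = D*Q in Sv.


H = D * Q
H = 8.99 * 10
H = 89.900 Sv

89.900


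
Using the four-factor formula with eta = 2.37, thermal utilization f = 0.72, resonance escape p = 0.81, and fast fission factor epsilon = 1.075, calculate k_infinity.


k_inf = eta * f * p * epsilon
k_inf = 2.37 * 0.72 * 0.81 * 1.075
k_inf = 1.4858

1.4858


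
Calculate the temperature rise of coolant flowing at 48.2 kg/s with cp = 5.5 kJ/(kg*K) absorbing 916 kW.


dT = Q / (m_dot * cp)
dT = 916 / (48.2 * 5.5)
dT = 3.4553 C

3.4553


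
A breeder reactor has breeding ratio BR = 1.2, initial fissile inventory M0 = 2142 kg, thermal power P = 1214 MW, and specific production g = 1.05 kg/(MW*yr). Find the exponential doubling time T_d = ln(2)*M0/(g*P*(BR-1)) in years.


Breeding gain G = BR - 1 = 1.2 - 1 = 0.2
Fissile production rate = g * P * G = 1.05 * 1214 * 0.2 = 254.94 kg/yr
T_d = ln(2) * M0 / (g * P * G)
T_d = ln(2) * 2142 / 254.94 = 5.8238 yr

5.8238


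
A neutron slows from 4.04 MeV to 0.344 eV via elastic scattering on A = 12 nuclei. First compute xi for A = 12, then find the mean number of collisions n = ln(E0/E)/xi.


xi = 1 + (A-1)^2/(2A)*ln((A-1)/(A+1)) = 0.1577690 (for A = 12)
n = ln(E0/E) / xi
n = ln(4.04e6 / 0.344) / 0.1577690
n = ln(1.174419e+07) / 0.1577690 = 103.18

103.18


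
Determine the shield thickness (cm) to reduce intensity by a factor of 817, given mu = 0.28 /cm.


x = ln(factor) / mu
x = ln(817) / 0.28
x = 23.949 cm

23.949


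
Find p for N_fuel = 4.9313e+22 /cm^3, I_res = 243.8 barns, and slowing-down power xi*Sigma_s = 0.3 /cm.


p = exp(-N * I * 1e-24 / (xi*Sigma_s))
p = exp(-4.9313e+22 * 243.8 * 1e-24 / 0.3)
p = 3.9413e-18

3.9413e-18


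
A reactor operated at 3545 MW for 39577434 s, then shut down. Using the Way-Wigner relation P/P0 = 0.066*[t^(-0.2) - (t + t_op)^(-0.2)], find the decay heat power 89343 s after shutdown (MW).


P/P0 = 0.066 * [t^(-0.2) - (t + t_op)^(-0.2)]
P/P0 = 0.066 * [89343^(-0.2) - (89343 + 39577434)^(-0.2)]
P/P0 = 0.066 * [0.1022793 - 0.03022140] = 0.004755821
P = 3545 * 0.004755821 = 16.859 MW

16.859


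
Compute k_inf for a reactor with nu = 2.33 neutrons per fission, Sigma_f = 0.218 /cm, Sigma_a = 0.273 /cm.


k_inf = nu * Sigma_f / Sigma_a
k_inf = 2.33 * 0.218 / 0.273
k_inf = 1.8606

1.8606


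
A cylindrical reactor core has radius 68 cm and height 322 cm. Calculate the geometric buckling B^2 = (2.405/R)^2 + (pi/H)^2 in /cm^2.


B^2 = (2.405/R)^2 + (pi/H)^2
B^2 = (2.405/68)^2 + (pi/322)^2
B^2 = 0.0013461 /cm^2

0.0013461


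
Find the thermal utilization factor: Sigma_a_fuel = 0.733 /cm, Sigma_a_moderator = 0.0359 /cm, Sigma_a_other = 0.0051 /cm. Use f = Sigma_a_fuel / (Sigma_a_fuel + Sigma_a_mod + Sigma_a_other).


f = Sigma_a_fuel / (Sigma_a_fuel + Sigma_a_mod + Sigma_a_other)
f = 0.733 / (0.733 + 0.0359 + 0.0051)
f = 0.94703

0.94703


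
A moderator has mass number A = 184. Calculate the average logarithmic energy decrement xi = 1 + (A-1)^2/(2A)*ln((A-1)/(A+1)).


xi = 1 + (A-1)^2/(2A) * ln((A-1)/(A+1))
xi = 1 + (184-1)^2/(2*184) * ln((184-1)/(184 +1))
xi = 0.010830

0.010830


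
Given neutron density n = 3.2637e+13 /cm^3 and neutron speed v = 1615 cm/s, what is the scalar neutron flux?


phi = n * v
phi = 3.2637e+13 * 1615
phi = 5.2709e+16 /cm^2/s

5.2709e+16


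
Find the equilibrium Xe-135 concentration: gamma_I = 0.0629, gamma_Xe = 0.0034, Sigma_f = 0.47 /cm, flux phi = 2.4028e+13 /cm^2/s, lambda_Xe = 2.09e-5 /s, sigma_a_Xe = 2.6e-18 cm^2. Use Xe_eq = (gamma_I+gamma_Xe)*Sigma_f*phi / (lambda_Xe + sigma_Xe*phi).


Xe_eq = (gamma_I + gamma_Xe) * Sigma_f * phi / (lambda_Xe + sigma_Xe * phi)
Numerator = (0.0629 + 0.0034) * 0.47 * 2.4028e+13 = 7.487365e+11
Denominator = 2.09e-5 + 2.6e-18 * 2.4028e+13 = 8.337280e-05
Xe_eq = 7.487365e+11 / 8.337280e-05 = 8.9806e+15 /cm^3

8.9806e+15


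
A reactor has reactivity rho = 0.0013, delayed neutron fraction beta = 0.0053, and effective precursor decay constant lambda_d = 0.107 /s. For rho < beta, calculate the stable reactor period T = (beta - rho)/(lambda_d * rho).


T = (beta - rho) / (lambda_d * rho)
T = (0.0053 - 0.0013) / (0.107 * 0.0013)
T = 28.756 s

28.756


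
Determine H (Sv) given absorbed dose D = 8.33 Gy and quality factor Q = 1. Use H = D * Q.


H = D * Q
H = 8.33 * 1
H = 8.3300 Sv

8.3300


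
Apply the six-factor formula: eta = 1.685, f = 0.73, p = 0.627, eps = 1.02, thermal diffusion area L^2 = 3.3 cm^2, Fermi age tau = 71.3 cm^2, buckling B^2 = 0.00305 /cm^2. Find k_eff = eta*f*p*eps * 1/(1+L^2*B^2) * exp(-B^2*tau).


k_inf = eta*f*p*eps = 1.685*0.73*0.627*1.02 = 0.7866662
P_TNL = 1/(1 + L^2*B^2) = 1/(1 + 3.3*0.00305) = 0.9900353
P_FNL = exp(-B^2*tau) = exp(-0.00305*71.3) = 0.8045558
k_eff = k_inf * P_TNL * P_FNL = 0.7866662 * 0.9900353 * 0.8045558
k_eff = 0.62661

0.62661


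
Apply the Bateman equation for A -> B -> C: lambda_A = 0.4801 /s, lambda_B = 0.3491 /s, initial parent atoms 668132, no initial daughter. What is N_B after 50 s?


N_B(t) = lambda_A * N_A0 / (lambda_B - lambda_A) * [exp(-lambda_A*t) - exp(-lambda_B*t)]
exp(-0.4801*50) = 3.756306e-11; exp(-0.3491*50) = 2.626575e-08
N_B = 0.4801 * 668132 / (0.3491 - 0.4801) * (3.756306e-11 - 2.626575e-08)
N_B = 0.064223

0.064223


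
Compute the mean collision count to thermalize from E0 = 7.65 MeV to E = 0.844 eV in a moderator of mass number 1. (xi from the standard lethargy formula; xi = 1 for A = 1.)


xi = 1 + (A-1)^2/(2A)*ln((A-1)/(A+1)) = 1 (for A = 1)
n = ln(E0/E) / xi
n = ln(7.65e6 / 0.844) / 1
n = ln(9.063981e+06) / 1 = 16.020

16.020


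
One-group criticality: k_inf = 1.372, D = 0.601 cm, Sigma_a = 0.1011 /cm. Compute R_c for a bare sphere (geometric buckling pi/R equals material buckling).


L^2 = D / Sigma_a = 0.601 / 0.1011 = 5.944609 cm^2
B_m^2 = (k_inf - 1) / L^2 = (1.372 - 1) / 5.944609 = 0.06257771 /cm^2
For a bare sphere: B_g = pi/R, so R_c = pi / sqrt(B_m^2)
R_c = pi / sqrt(0.06257771) = 12.559 cm

12.559


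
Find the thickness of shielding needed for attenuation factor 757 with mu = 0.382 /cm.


x = ln(factor) / mu
x = ln(757) / 0.382
x = 17.354 cm

17.354


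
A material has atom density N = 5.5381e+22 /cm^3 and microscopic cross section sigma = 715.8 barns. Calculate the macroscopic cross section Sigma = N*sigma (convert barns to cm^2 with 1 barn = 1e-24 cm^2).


Sigma = N * sigma_barns * 1e-24
Sigma = 5.5381e+22 * 715.8 * 1e-24
Sigma = 39.642 /cm

39.642


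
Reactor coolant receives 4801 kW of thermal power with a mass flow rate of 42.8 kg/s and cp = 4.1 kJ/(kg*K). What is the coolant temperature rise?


dT = Q / (m_dot * cp)
dT = 4801 / (42.8 * 4.1)
dT = 27.359 C

27.359


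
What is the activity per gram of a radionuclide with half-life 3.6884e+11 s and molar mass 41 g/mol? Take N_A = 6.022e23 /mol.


lambda = ln(2) / t_half = ln(2) / 3.6884e+11 = 1.879263e-12 /s
SA = lambda * N_A / M
SA = 1.879263e-12 * 6.022e23 / 41
SA = 2.7602e+10 Bq/g

2.7602e+10


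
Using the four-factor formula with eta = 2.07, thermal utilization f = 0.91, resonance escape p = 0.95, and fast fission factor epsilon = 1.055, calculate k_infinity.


k_inf = eta * f * p * epsilon
k_inf = 2.07 * 0.91 * 0.95 * 1.055
k_inf = 1.8879

1.8879


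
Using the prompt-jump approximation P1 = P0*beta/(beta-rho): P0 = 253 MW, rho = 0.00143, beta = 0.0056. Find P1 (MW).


P1/P0 = beta / (beta - rho)
P1/P0 = 0.0056 / (0.0056 - 0.00143) = 1.342926
P1 = 253 * 1.342926 = 339.76 MW

339.76


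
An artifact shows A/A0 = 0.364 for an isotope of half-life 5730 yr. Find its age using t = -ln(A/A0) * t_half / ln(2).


lambda = ln(2) / t_half = ln(2) / 5730 = 1.209681e-04 /yr
t = -ln(A/A0) / lambda
t = -ln(0.364) / 1.209681e-04
t = 8354.3 yr

8354.3


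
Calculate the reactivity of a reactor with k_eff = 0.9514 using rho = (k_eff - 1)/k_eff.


rho = (k_eff - 1) / k_eff
rho = (0.9514 - 1) / 0.9514
rho = -0.051083

-0.051083


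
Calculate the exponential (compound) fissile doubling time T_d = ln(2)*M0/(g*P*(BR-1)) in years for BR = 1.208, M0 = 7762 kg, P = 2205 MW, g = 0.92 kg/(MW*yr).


Breeding gain G = BR - 1 = 1.208 - 1 = 0.208
Fissile production rate = g * P * G = 0.92 * 2205 * 0.208 = 421.9488 kg/yr
T_d = ln(2) * M0 / (g * P * G)
T_d = ln(2) * 7762 / 421.9488 = 12.751 yr

12.751


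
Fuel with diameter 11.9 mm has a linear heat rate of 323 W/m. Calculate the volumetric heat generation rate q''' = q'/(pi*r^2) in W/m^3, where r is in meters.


r = D / 2 / 1000 = 11.9 / 2 / 1000 = 0.00595 m
q''' = q' / (pi * r^2)
q''' = 323 / (pi * 0.00595^2)
q''' = 2.9041e+06 W/m^3

2.9041e+06


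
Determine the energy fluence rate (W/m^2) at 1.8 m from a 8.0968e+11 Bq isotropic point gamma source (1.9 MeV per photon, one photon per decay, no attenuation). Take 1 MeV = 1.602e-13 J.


psi = A * E * 1.602e-13 / (4*pi*r^2)
psi = 8.0968e+11 * 1.9 * 1.602e-13 / (4*pi*1.8^2)
psi = 0.0060531 W/m^2

0.0060531


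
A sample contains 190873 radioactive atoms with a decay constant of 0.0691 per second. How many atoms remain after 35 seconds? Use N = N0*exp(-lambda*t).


N = N0 * exp(-lambda * t)
N = 190873 * exp(-0.0691 * 35)
N = 16998

16998
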